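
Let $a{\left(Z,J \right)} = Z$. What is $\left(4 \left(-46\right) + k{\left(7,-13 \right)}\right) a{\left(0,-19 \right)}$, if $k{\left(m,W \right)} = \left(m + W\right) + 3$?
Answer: $0$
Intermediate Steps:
$k{\left(m,W \right)} = 3 + W + m$ ($k{\left(m,W \right)} = \left(W + m\right) + 3 = 3 + W + m$)
$\left(4 \left(-46\right) + k{\left(7,-13 \right)}\right) a{\left(0,-19 \right)} = \left(4 \left(-46\right) + \left(3 - 13 + 7\right)\right) 0 = \left(-184 - 3\right) 0 = \left(-187\right) 0 = 0$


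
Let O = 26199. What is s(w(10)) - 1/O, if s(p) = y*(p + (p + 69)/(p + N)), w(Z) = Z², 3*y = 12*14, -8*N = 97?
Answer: 105123801185/18417897 ≈ 5707.7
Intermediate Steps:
N = -97/8 (N = -⅛*97 = -97/8 ≈ -12.125)
y = 56 (y = (12*14)/3 = (⅓)*168 = 56)
s(p) = 56*p + 56*(69 + p)/(-97/8 + p) (s(p) = 56*(p + (p + 69)/(p - 97/8)) = 56*(p + (69 + p)/(-97/8 + p)) = 56*p + 56*(69 + p)/(-97/8 + p))
s(w(10)) - 1/O = 56*(552 - 89*10² + 8*(10²)²)/(-97 + 8*10²) - 1/26199 = 56*(552 - 89*100 + 8*100²)/(-97 + 8*100) - 1*1/26199 = 56*(552 - 8900 + 8*10000)/(-97 + 800) - 1/26199 = 56*(552 - 8900 + 80000)/703 - 1/26199 = 56*(1/703)*71652 - 1/26199 = 4012512/703 - 1/26199 = 105123801185/18417897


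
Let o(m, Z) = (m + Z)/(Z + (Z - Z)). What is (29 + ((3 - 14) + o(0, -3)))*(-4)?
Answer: -76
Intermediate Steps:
o(m, Z) = (Z + m)/Z (o(m, Z) = (Z + m)/(Z + 0) = (Z + m)/Z)
(29 + ((3 - 14) + o(0, -3)))*(-4) = (29 + ((3 - 14) + (-3 + 0)/(-3)))*(-4) = (29 + (-11 - 1/3*(-3)))*(-4) = (29 + (-11 + 1))*(-4) = (29 - 10)*(-4) = 19*(-4) = -76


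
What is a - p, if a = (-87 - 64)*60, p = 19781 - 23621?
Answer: -5220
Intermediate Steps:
p = -3840
a = -9060 (a = -151*60 = -9060)
a - p = -9060 - 1*(-3840) = -9060 + 3840 = -5220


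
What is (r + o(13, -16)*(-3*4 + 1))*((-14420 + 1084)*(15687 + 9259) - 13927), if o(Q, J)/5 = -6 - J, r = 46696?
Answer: -15352487310318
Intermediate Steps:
o(Q, J) = -30 - 5*J (o(Q, J) = 5*(-6 - J) = -30 - 5*J)
(r + o(13, -16)*(-3*4 + 1))*((-14420 + 1084)*(15687 + 9259) - 13927) = (46696 + (-30 - 5*(-16))*(-3*4 + 1))*((-14420 + 1084)*(15687 + 9259) - 13927) = (46696 + (-30 + 80)*(-12 + 1))*(-13336*24946 - 13927) = (46696 + 50*(-11))*(-332679856 - 13927) = (46696 - 550)*(-332693783) = 46146*(-332693783) = -15352487310318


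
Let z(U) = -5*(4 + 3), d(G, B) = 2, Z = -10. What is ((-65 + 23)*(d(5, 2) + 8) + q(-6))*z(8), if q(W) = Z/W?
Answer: 43925/3 ≈ 14642.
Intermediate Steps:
q(W) = -10/W
z(U) = -35 (z(U) = -5*7 = -35)
((-65 + 23)*(d(5, 2) + 8) + q(-6))*z(8) = ((-65 + 23)*(2 + 8) - 10/(-6))*(-35) = (-42*10 - 10*(-1/6))*(-35) = (-420 + 5/3)*(-35) = -1255/3*(-35) = 43925/3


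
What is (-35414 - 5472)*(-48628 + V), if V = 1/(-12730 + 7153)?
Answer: 11088216024302/5577 ≈ 1.9882e+9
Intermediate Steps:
V = -1/5577 (V = 1/(-5577) = -1/5577 ≈ -0.00017931)
(-35414 - 5472)*(-48628 + V) = (-35414 - 5472)*(-48628 - 1/5577) = -40886*(-271198357/5577) = 11088216024302/5577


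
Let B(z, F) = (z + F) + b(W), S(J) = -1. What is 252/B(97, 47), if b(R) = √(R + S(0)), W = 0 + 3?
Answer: 2592/1481 - 18*√2/1481 ≈ 1.7330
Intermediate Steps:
W = 3
b(R) = √(-1 + R) (b(R) = √(R - 1) = √(-1 + R))
B(z, F) = F + z + √2 (B(z, F) = (z + F) + √(-1 + 3) = (F + z) + √2 = F + z + √2)
252/B(97, 47) = 252/(47 + 97 + √2) = 252/(144 + √2)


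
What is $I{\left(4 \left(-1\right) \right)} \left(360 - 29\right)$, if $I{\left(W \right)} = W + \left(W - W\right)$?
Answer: $-1324$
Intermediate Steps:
$I{\left(W \right)} = W$ ($I{\left(W \right)} = W + 0 = W$)
$I{\left(4 \left(-1\right) \right)} \left(360 - 29\right) = 4 \left(-1\right) \left(360 - 29\right) = \left(-4\right) 331 = -1324$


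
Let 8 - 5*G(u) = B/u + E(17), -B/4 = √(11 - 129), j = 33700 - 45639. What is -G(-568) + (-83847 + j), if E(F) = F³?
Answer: -94805 + I*√118/710 ≈ -94805.0 + 0.0153*I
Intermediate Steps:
j = -11939
B = -4*I*√118 (B = -4*√(11 - 129) = -4*I*√118 ≈ -43.451*I)
G(u) = -981 + 4*I*√118/(5*u) (G(u) = 8/5 - ((-4*I*√118)/u + 17³)/5 = 8/5 - (-4*I*√118/u + 4913)/5 = 8/5 - (4913 - 4*I*√118/u)/5 = 8/5 + (-4913/5 + 4*I*√118/(5*u)) = -981 + 4*I*√118/(5*u))
-G(-568) + (-83847 + j) = -(-981 + (⅘)*I*√118/(-568)) + (-83847 - 11939) = -(-981 + (⅘)*I*√118*(-1/568)) - 95786 = -(-981 - I*√118/710) - 95786 = (981 + I*√118/710) - 95786 = -94805 + I*√118/710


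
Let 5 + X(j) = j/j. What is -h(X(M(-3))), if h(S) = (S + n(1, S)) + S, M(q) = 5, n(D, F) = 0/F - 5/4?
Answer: 37/4 ≈ 9.2500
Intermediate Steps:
n(D, F) = -5/4 (n(D, F) = 0 - 5*¼ = 0 - 5/4 = -5/4)
X(j) = -4 (X(j) = -5 + j/j = -5 + 1 = -4)
h(S) = -5/4 + 2*S (h(S) = (S - 5/4) + S = (-5/4 + S) + S = -5/4 + 2*S)
-h(X(M(-3))) = -(-5/4 + 2*(-4)) = -(-5/4 - 8) = -1*(-37/4) = 37/4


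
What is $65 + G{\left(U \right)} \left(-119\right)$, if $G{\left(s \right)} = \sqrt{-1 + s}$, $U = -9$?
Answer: $65 - 119 i \sqrt{10} \approx 65.0 - 376.31 i$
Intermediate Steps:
$65 + G{\left(U \right)} \left(-119\right) = 65 + \sqrt{-1 - 9} \left(-119\right) = 65 + \sqrt{-10} \left(-119\right) = 65 + i \sqrt{10} \left(-119\right) = 65 - 119 i \sqrt{10}$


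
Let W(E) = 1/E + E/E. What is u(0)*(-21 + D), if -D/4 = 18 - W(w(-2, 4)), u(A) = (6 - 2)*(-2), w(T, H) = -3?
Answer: 2168/3 ≈ 722.67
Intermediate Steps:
u(A) = -8 (u(A) = 4*(-2) = -8)
W(E) = 1 + 1/E (W(E) = 1/E + 1 = 1 + 1/E)
D = -208/3 (D = -4*(18 - (1 - 3)/(-3)) = -4*(18 - (-1)*(-2)/3) = -4*(18 - 1*⅔) = -4*(18 - ⅔) = -4*52/3 = -208/3 ≈ -69.333)
u(0)*(-21 + D) = -8*(-21 - 208/3) = -8*(-271/3) = 2168/3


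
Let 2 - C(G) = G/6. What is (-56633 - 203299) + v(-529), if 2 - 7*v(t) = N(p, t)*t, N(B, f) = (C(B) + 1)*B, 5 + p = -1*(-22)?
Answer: -10908139/42 ≈ -2.5972e+5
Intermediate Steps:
C(G) = 2 - G/6
p = 17 (p = -5 - 1*(-22) = -5 + 22 = 17)
N(B, f) = B*(3 - B/6) (N(B, f) = ((2 - B/6) + 1)*B = (3 - B/6)*B = B*(3 - B/6))
v(t) = 2/7 - 17*t/42 (v(t) = 2/7 - (⅙)*17*(18 - 1*17)*t/7 = 2/7 - (⅙)*17*(18 - 17)*t/7 = 2/7 - (⅙)*17*1*t/7 = 2/7 - 17*t/42)
(-56633 - 203299) + v(-529) = (-56633 - 203299) + (2/7 - 17/42*(-529)) = -259932 + (2/7 + 8993/42) = -259932 + 9005/42 = -10908139/42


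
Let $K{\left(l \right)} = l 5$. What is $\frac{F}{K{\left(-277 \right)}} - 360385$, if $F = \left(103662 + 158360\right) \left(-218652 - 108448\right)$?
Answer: $\frac{17041652595}{277} \approx 6.1522 \cdot 10^{7}$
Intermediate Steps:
$K{\left(l \right)} = 5 l$
$F = -85707396200$ ($F = 262022 \left(-327100\right) = -85707396200$)
$\frac{F}{K{\left(-277 \right)}} - 360385 = - \frac{85707396200}{5 \left(-277\right)} - 360385 = - \frac{85707396200}{-1385} - 360385 = \left(-85707396200\right) \left(- \frac{1}{1385}\right) - 360385 = \frac{17141479240}{277} - 360385 = \frac{17041652595}{277}$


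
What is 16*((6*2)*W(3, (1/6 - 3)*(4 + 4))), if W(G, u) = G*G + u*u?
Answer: 301120/3 ≈ 1.0037e+5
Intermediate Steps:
W(G, u) = G² + u²
16*((6*2)*W(3, (1/6 - 3)*(4 + 4))) = 16*((6*2)*(3² + ((1/6 - 3)*(4 + 4))²)) = 16*(12*(9 + ((⅙ - 3)*8)²)) = 16*(12*(9 + (-17/6*8)²)) = 16*(12*(9 + (-68/3)²)) = 16*(12*(9 + 4624/9)) = 16*(12*(4705/9)) = 16*(18820/3) = 301120/3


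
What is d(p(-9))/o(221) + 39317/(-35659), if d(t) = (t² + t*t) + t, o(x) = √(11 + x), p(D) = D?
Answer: -39317/35659 + 153*√58/116 ≈ 8.9424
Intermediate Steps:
d(t) = t + 2*t² (d(t) = (t² + t²) + t = 2*t² + t = t + 2*t²)
d(p(-9))/o(221) + 39317/(-35659) = (-9*(1 + 2*(-9)))/(√(11 + 221)) + 39317/(-35659) = (-9*(1 - 18))/(√232) + 39317*(-1/35659) = (-9*(-17))/((2*√58)) - 39317/35659 = 153*(√58/116) - 39317/35659 = 153*√58/116 - 39317/35659 = -39317/35659 + 153*√58/116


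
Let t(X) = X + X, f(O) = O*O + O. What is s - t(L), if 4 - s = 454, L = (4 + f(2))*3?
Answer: -510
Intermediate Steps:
f(O) = O + O² (f(O) = O² + O = O + O²)
L = 30 (L = (4 + 2*(1 + 2))*3 = (4 + 2*3)*3 = (4 + 6)*3 = 10*3 = 30)
t(X) = 2*X
s = -450 (s = 4 - 1*454 = 4 - 454 = -450)
s - t(L) = -450 - 2*30 = -450 - 1*60 = -450 - 60 = -510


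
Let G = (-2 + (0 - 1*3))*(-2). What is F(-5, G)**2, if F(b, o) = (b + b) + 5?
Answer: 25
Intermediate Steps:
G = 10 (G = (-2 + (0 - 3))*(-2) = (-2 - 3)*(-2) = -5*(-2) = 10)
F(b, o) = 5 + 2*b (F(b, o) = 2*b + 5 = 5 + 2*b)
F(-5, G)**2 = (5 + 2*(-5))**2 = (5 - 10)**2 = (-5)**2 = 25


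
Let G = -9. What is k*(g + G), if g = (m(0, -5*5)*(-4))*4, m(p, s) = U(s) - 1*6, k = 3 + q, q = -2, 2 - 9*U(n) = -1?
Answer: 245/3 ≈ 81.667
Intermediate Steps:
U(n) = 1/3 (U(n) = 2/9 - 1/9*(-1) = 2/9 + 1/9 = 1/3)
k = 1 (k = 3 - 2 = 1)
m(p, s) = -17/3 (m(p, s) = 1/3 - 1*6 = 1/3 - 6 = -17/3)
g = 272/3 (g = -17/3*(-4)*4 = (68/3)*4 = 272/3 ≈ 90.667)
k*(g + G) = 1*(272/3 - 9) = 1*(245/3) = 245/3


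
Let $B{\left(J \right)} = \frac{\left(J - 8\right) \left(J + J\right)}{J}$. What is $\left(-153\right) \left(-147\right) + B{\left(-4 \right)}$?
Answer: $22467$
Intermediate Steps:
$B{\left(J \right)} = -16 + 2 J$ ($B{\left(J \right)} = \frac{\left(-8 + J\right) 2 J}{J} = \frac{2 J \left(-8 + J\right)}{J} = -16 + 2 J$)
$\left(-153\right) \left(-147\right) + B{\left(-4 \right)} = \left(-153\right) \left(-147\right) + \left(-16 + 2 \left(-4\right)\right) = 22491 - 24 = 22467$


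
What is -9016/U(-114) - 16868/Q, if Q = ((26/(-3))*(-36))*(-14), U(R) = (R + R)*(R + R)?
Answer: 4361897/1182636 ≈ 3.6883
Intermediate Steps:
U(R) = 4*R² (U(R) = (2*R)*(2*R) = 4*R²)
Q = -4368 (Q = ((26*(-⅓))*(-36))*(-14) = -26/3*(-36)*(-14) = 312*(-14) = -4368)
-9016/U(-114) - 16868/Q = -9016/(4*(-114)²) - 16868/(-4368) = -9016/(4*12996) - 16868*(-1/4368) = -9016/51984 + 4217/1092 = -9016*1/51984 + 4217/1092 = -1127/6498 + 4217/1092 = 4361897/1182636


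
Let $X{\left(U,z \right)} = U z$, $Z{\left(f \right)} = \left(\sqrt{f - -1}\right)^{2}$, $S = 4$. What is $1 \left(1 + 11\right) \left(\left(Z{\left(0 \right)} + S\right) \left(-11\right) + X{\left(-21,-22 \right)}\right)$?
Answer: $4884$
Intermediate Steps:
$Z{\left(f \right)} = 1 + f$ ($Z{\left(f \right)} = \left(\sqrt{f + 1}\right)^{2} = \left(\sqrt{1 + f}\right)^{2} = 1 + f$)
$1 \left(1 + 11\right) \left(\left(Z{\left(0 \right)} + S\right) \left(-11\right) + X{\left(-21,-22 \right)}\right) = 1 \left(1 + 11\right) \left(\left(\left(1 + 0\right) + 4\right) \left(-11\right) - -462\right) = 1 \cdot 12 \left(\left(1 + 4\right) \left(-11\right) + 462\right) = 12 \left(5 \left(-11\right) + 462\right) = 12 \left(-55 + 462\right) = 12 \cdot 407 = 4884$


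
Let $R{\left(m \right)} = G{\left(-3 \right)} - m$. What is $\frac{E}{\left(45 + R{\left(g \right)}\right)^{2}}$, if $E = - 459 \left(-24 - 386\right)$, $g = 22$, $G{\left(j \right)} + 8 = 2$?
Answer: $\frac{11070}{17} \approx 651.18$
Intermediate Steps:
$G{\left(j \right)} = -6$ ($G{\left(j \right)} = -8 + 2 = -6$)
$E = 188190$ ($E = \left(-459\right) \left(-410\right) = 188190$)
$R{\left(m \right)} = -6 - m$
$\frac{E}{\left(45 + R{\left(g \right)}\right)^{2}} = \frac{188190}{\left(45 - 28\right)^{2}} = \frac{188190}{17^{2}} = \frac{188190}{289} = 188190 \cdot \frac{1}{289} = \frac{11070}{17}$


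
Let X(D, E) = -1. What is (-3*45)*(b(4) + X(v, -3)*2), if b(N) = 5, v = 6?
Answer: -405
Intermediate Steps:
(-3*45)*(b(4) + X(v, -3)*2) = (-3*45)*(5 - 1*2) = -135*(5 - 2) = -135*3 = -405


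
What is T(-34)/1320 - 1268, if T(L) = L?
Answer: -836897/660 ≈ -1268.0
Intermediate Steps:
T(-34)/1320 - 1268 = -34/1320 - 1268 = (1/1320)*(-34) - 1268 = -17/660 - 1268 = -836897/660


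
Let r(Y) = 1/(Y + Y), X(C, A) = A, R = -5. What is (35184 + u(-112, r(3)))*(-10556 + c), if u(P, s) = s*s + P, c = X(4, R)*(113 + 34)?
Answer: -14255937563/36 ≈ -3.9600e+8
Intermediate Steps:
c = -735 (c = -5*(113 + 34) = -5*147 = -735)
r(Y) = 1/(2*Y)
u(P, s) = P + s**2 (u(P, s) = s**2 + P = P + s**2)
(35184 + u(-112, r(3)))*(-10556 + c) = (35184 + (-112 + ((1/2)/3)**2))*(-10556 - 735) = (35184 + (-112 + ((1/2)*(1/3))**2))*(-11291) = (35184 + (-112 + (1/6)**2))*(-11291) = (35184 + (-112 + 1/36))*(-11291) = (35184 - 4031/36)*(-11291) = (1262593/36)*(-11291) = -14255937563/36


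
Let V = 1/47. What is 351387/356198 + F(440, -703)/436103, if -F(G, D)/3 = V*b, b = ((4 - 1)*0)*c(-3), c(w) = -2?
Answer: 351387/356198 ≈ 0.98649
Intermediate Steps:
b = 0 (b = ((4 - 1)*0)*(-2) = (3*0)*(-2) = 0*(-2) = 0)
V = 1/47 ≈ 0.021277
F(G, D) = 0 (F(G, D) = -3*0/47 = -3*0 = 0)
351387/356198 + F(440, -703)/436103 = 351387/356198 + 0/436103 = 351387*(1/356198) + 0*(1/436103) = 351387/356198 + 0 = 351387/356198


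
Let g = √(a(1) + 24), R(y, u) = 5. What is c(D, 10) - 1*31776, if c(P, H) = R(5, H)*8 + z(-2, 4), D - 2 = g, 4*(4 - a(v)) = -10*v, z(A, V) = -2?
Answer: -31738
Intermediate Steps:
a(v) = 4 + 5*v/2 (a(v) = 4 - (-5)*v/2 = 4 + 5*v/2)
g = √122/2 (g = √((4 + (5/2)*1) + 24) = √((4 + 5/2) + 24) = √(13/2 + 24) = √(61/2) = √122/2 ≈ 5.5227)
D = 2 + √122/2 ≈ 7.5227
c(P, H) = 38 (c(P, H) = 5*8 - 2 = 40 - 2 = 38)
c(D, 10) - 1*31776 = 38 - 1*31776 = 38 - 31776 = -31738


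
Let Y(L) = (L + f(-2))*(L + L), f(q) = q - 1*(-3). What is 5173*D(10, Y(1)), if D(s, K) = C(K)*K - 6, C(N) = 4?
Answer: 51730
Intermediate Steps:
f(q) = 3 + q (f(q) = q + 3 = 3 + q)
Y(L) = 2*L*(1 + L) (Y(L) = (L + (3 - 2))*(L + L) = (L + 1)*(2*L) = (1 + L)*(2*L) = 2*L*(1 + L))
D(s, K) = -6 + 4*K (D(s, K) = 4*K - 6 = -6 + 4*K)
5173*D(10, Y(1)) = 5173*(-6 + 4*(2*1*(1 + 1))) = 5173*(-6 + 4*(2*1*2)) = 5173*(-6 + 4*4) = 5173*(-6 + 16) = 5173*10 = 51730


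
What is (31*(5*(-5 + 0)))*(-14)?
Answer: 10850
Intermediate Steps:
(31*(5*(-5 + 0)))*(-14) = (31*(5*(-5)))*(-14) = (31*(-25))*(-14) = -775*(-14) = 10850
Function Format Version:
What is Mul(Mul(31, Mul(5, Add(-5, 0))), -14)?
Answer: 10850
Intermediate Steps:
Mul(Mul(31, Mul(5, Add(-5, 0))), -14) = Mul(Mul(31, Mul(5, -5)), -14) = Mul(Mul(31, -25), -14) = Mul(-775, -14) = 10850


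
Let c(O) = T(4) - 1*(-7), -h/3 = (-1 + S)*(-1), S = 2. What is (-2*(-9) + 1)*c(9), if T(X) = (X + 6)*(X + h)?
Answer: 1463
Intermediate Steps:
h = 3 (h = -3*(-1 + 2)*(-1) = -3*(-1) = 3)
T(X) = (3 + X)*(6 + X) (T(X) = (X + 6)*(X + 3) = (6 + X)*(3 + X) = (3 + X)*(6 + X))
c(O) = 77 (c(O) = (18 + 4² + 9*4) - 1*(-7) = (18 + 16 + 36) + 7 = 70 + 7 = 77)
(-2*(-9) + 1)*c(9) = (-2*(-9) + 1)*77 = (18 + 1)*77 = 19*77 = 1463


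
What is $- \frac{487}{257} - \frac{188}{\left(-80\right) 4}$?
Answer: $- \frac{26881}{20560} \approx -1.3074$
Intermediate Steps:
$- \frac{487}{257} - \frac{188}{\left(-80\right) 4} = \left(-487\right) \frac{1}{257} - \frac{188}{-320} = - \frac{487}{257} - - \frac{47}{80} = - \frac{487}{257} + \frac{47}{80} = - \frac{26881}{20560}$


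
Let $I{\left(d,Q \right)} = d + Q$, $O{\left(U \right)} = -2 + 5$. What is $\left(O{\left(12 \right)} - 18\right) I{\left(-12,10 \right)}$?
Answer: $30$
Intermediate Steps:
$O{\left(U \right)} = 3$
$I{\left(d,Q \right)} = Q + d$
$\left(O{\left(12 \right)} - 18\right) I{\left(-12,10 \right)} = \left(3 - 18\right) \left(10 - 12\right) = \left(-15\right) \left(-2\right) = 30$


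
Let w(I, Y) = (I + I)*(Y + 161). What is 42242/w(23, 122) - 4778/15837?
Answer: 303393275/103083033 ≈ 2.9432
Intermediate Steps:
w(I, Y) = 2*I*(161 + Y) (w(I, Y) = (2*I)*(161 + Y) = 2*I*(161 + Y))
42242/w(23, 122) - 4778/15837 = 42242/((2*23*(161 + 122))) - 4778/15837 = 42242/((2*23*283)) - 4778*1/15837 = 42242/13018 - 4778/15837 = 42242*(1/13018) - 4778/15837 = 21121/6509 - 4778/15837 = 303393275/103083033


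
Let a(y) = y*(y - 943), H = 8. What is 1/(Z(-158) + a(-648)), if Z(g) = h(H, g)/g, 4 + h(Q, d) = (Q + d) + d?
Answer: 79/81446628 ≈ 9.6996e-7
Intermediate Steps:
h(Q, d) = -4 + Q + 2*d (h(Q, d) = -4 + ((Q + d) + d) = -4 + (Q + 2*d) = -4 + Q + 2*d)
a(y) = y*(-943 + y)
Z(g) = (4 + 2*g)/g (Z(g) = (-4 + 8 + 2*g)/g = (4 + 2*g)/g)
1/(Z(-158) + a(-648)) = 1/((2 + 4/(-158)) - 648*(-943 - 648)) = 1/((2 + 4*(-1/158)) - 648*(-1591)) = 1/((2 - 2/79) + 1030968) = 1/(156/79 + 1030968) = 1/(81446628/79) = 79/81446628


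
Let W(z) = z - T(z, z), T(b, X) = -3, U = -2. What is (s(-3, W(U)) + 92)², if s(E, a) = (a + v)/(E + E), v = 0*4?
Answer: 303601/36 ≈ 8433.4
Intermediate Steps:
v = 0
W(z) = 3 + z (W(z) = z - 1*(-3) = z + 3 = 3 + z)
s(E, a) = a/(2*E) (s(E, a) = (a + 0)/(E + E) = a/((2*E)) = a*(1/(2*E)) = a/(2*E))
(s(-3, W(U)) + 92)² = ((½)*(3 - 2)/(-3) + 92)² = ((½)*1*(-⅓) + 92)² = (-⅙ + 92)² = (551/6)² = 303601/36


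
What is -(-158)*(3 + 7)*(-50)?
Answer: -79000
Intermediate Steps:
-(-158)*(3 + 7)*(-50) = -(-158)*10*(-50) = -79*(-20)*(-50) = 1580*(-50) = -79000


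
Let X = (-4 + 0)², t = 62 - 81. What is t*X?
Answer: -304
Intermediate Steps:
t = -19
X = 16 (X = (-4)² = 16)
t*X = -19*16 = -304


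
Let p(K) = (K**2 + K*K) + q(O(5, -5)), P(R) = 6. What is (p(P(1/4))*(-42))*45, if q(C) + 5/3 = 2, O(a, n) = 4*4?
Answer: -136710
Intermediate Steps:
O(a, n) = 16
q(C) = 1/3 (q(C) = -5/3 + 2 = 1/3)
p(K) = 1/3 + 2*K**2 (p(K) = (K**2 + K*K) + 1/3 = (K**2 + K**2) + 1/3 = 2*K**2 + 1/3 = 1/3 + 2*K**2)
(p(P(1/4))*(-42))*45 = ((1/3 + 2*6**2)*(-42))*45 = ((1/3 + 2*36)*(-42))*45 = ((1/3 + 72)*(-42))*45 = ((217/3)*(-42))*45 = -3038*45 = -136710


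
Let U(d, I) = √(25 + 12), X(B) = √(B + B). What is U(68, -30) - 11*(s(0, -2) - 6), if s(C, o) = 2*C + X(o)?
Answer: 66 + √37 - 22*I ≈ 72.083 - 22.0*I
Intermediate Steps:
X(B) = √2*√B (X(B) = √(2*B) = √2*√B)
U(d, I) = √37
s(C, o) = 2*C + √2*√o
U(68, -30) - 11*(s(0, -2) - 6) = √37 - 11*((2*0 + √2*√(-2)) - 6) = √37 - 11*((0 + √2*(I*√2)) - 6) = √37 - 11*((0 + 2*I) - 6) = √37 - 11*(2*I - 6) = √37 - 11*(-6 + 2*I) = √37 - (-66 + 22*I) = √37 + (66 - 22*I) = 66 + √37 - 22*I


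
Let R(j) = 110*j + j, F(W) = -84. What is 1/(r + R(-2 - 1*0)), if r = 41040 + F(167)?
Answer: 1/40734 ≈ 2.4550e-5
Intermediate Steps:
R(j) = 111*j
r = 40956 (r = 41040 - 84 = 40956)
1/(r + R(-2 - 1*0)) = 1/(40956 + 111*(-2 - 1*0)) = 1/(40956 + 111*(-2 + 0)) = 1/(40956 + 111*(-2)) = 1/(40956 - 222) = 1/40734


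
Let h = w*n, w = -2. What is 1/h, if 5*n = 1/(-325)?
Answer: 1625/2 ≈ 812.50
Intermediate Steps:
n = -1/1625 (n = (⅕)/(-325) = (⅕)*(-1/325) = -1/1625 ≈ -0.00061538)
h = 2/1625 (h = -2*(-1/1625) = 2/1625 ≈ 0.0012308)
1/h = 1/(2/1625) = 1625/2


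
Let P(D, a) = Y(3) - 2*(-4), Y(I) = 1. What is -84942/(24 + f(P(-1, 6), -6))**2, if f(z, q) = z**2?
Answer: -9438/1225 ≈ -7.7045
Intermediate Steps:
P(D, a) = 9 (P(D, a) = 1 - 2*(-4) = 1 + 8 = 9)
-84942/(24 + f(P(-1, 6), -6))**2 = -84942/(24 + 9**2)**2 = -84942/(24 + 81)**2 = -84942/(105**2) = -84942/11025 = -84942*1/11025 = -9438/1225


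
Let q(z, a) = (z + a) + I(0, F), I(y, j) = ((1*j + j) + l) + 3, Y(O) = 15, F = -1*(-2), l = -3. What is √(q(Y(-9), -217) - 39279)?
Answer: I*√39477 ≈ 198.69*I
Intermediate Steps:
F = 2
I(y, j) = 2*j (I(y, j) = ((1*j + j) - 3) + 3 = ((j + j) - 3) + 3 = (2*j - 3) + 3 = (-3 + 2*j) + 3 = 2*j)
q(z, a) = 4 + a + z (q(z, a) = (z + a) + 2*2 = (a + z) + 4 = 4 + a + z)
√(q(Y(-9), -217) - 39279) = √((4 - 217 + 15) - 39279) = √(-198 - 39279) = √(-39477) = I*√39477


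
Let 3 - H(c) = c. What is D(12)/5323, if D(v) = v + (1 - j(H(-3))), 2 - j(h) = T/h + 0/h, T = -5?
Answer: 61/31938 ≈ 0.0019100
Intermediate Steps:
H(c) = 3 - c
j(h) = 2 + 5/h (j(h) = 2 - (-5/h + 0/h) = 2 - (-5/h + 0) = 2 - (-5)/h = 2 + 5/h)
D(v) = -11/6 + v (D(v) = v + (1 - (2 + 5/(3 - 1*(-3)))) = v + (1 - (2 + 5/(3 + 3))) = v + (1 - (2 + 5/6)) = v + (1 - (2 + 5*(⅙))) = v + (1 - (2 + ⅚)) = v + (1 - 1*17/6) = v + (1 - 17/6) = v - 11/6 = -11/6 + v)
D(12)/5323 = (-11/6 + 12)/5323 = (61/6)*(1/5323) = 61/31938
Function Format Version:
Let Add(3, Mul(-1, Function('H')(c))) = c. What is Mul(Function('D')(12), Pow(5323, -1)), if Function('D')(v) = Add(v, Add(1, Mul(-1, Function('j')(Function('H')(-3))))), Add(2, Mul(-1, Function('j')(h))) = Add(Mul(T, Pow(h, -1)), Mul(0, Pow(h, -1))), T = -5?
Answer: Rational(61, 31938) ≈ 0.0019100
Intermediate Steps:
Function('H')(c) = Add(3, Mul(-1, c))
Function('j')(h) = Add(2, Mul(5, Pow(h, -1))) (Function('j')(h) = Add(2, Mul(-1, Add(Mul(-5, Pow(h, -1)), Mul(0, Pow(h, -1))))) = Add(2, Mul(-1, Add(Mul(-5, Pow(h, -1)), 0))) = Add(2, Mul(-1, Mul(-5, Pow(h, -1)))) = Add(2, Mul(5, Pow(h, -1))))
Function('D')(v) = Add(Rational(-11, 6), v) (Function('D')(v) = Add(v, Add(1, Mul(-1, Add(2, Mul(5, Pow(Add(3, Mul(-1, -3)), -1)))))) = Add(v, Add(1, Mul(-1, Add(2, Mul(5, Pow(Add(3, 3), -1)))))) = Add(v, Add(1, Mul(-1, Add(2, Mul(5, Pow(6, -1)))))) = Add(v, Add(1, Mul(-1, Add(2, Mul(5, Rational(1, 6)))))) = Add(v, Add(1, Mul(-1, Add(2, Rational(5, 6))))) = Add(v, Add(1, Mul(-1, Rational(17, 6)))) = Add(v, Add(1, Rational(-17, 6))) = Add(v, Rational(-11, 6)) = Add(Rational(-11, 6), v))
Mul(Function('D')(12), Pow(5323, -1)) = Mul(Add(Rational(-11, 6), 12), Pow(5323, -1)) = Mul(Rational(61, 6), Rational(1, 5323)) = Rational(61, 31938)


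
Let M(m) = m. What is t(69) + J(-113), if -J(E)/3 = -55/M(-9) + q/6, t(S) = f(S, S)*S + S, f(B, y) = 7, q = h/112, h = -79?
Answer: 358861/672 ≈ 534.02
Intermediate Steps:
q = -79/112 ≈ -0.70536
t(S) = 8*S (t(S) = 7*S + S = 8*S)
J(E) = -12083/672 (J(E) = -3*(-55/(-9) - 79/112/6) = -3*(-55*(-1/9) - 79/112*1/6) = -3*(55/9 - 79/672) = -3*12083/2016 = -12083/672)
t(69) + J(-113) = 8*69 - 12083/672 = 552 - 12083/672 = 358861/672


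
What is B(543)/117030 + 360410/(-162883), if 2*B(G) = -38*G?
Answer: -14619748737/6354065830 ≈ -2.3008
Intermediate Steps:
B(G) = -19*G (B(G) = (-38*G)/2 = -19*G)
B(543)/117030 + 360410/(-162883) = -19*543/117030 + 360410/(-162883) = -10317*1/117030 + 360410*(-1/162883) = -3439/39010 - 360410/162883 = -14619748737/6354065830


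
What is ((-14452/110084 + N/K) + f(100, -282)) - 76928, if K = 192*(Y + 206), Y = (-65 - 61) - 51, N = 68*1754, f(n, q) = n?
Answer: -50731139383/660504 ≈ -76807.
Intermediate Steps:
N = 119272
Y = -177 (Y = -126 - 51 = -177)
K = 5568 (K = 192*(-177 + 206) = 192*29 = 5568)
((-14452/110084 + N/K) + f(100, -282)) - 76928 = ((-14452/110084 + 119272/5568) + 100) - 76928 = ((-14452*1/110084 + 119272*(1/5568)) + 100) - 76928 = ((-3613/27521 + 14909/696) + 100) - 76928 = (14061929/660504 + 100) - 76928 = 80112329/660504 - 76928 = -50731139383/660504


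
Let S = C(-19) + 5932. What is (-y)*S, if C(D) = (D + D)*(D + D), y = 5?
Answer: -36880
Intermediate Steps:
C(D) = 4*D² (C(D) = (2*D)*(2*D) = 4*D²)
S = 7376 (S = 4*(-19)² + 5932 = 4*361 + 5932 = 1444 + 5932 = 7376)
(-y)*S = -1*5*7376 = -5*7376 = -36880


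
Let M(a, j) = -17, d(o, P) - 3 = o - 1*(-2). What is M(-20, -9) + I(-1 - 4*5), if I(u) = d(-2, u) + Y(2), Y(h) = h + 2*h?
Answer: -8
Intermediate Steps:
d(o, P) = 5 + o (d(o, P) = 3 + (o - 1*(-2)) = 3 + (o + 2) = 3 + (2 + o) = 5 + o)
Y(h) = 3*h
I(u) = 9 (I(u) = (5 - 2) + 3*2 = 3 + 6 = 9)
M(-20, -9) + I(-1 - 4*5) = -17 + 9 = -8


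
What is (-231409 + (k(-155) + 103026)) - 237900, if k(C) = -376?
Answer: -366659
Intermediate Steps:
(-231409 + (k(-155) + 103026)) - 237900 = (-231409 + (-376 + 103026)) - 237900 = (-231409 + 102650) - 237900 = -128759 - 237900 = -366659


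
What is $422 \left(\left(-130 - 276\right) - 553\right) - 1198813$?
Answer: $-1603511$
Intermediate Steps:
$422 \left(\left(-130 - 276\right) - 553\right) - 1198813 = 422 \left(-406 - 553\right) - 1198813 = 422 \left(-959\right) - 1198813 = -404698 - 1198813 = -1603511$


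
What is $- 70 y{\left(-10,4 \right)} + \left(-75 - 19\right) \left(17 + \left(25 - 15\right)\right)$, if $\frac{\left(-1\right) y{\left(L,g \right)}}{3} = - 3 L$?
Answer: $3762$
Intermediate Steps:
$y{\left(L,g \right)} = 9 L$ ($y{\left(L,g \right)} = - 3 \left(- 3 L\right) = 9 L$)
$- 70 y{\left(-10,4 \right)} + \left(-75 - 19\right) \left(17 + \left(25 - 15\right)\right) = - 70 \cdot 9 \left(-10\right) + \left(-75 - 19\right) \left(17 + \left(25 - 15\right)\right) = \left(-70\right) \left(-90\right) - 94 \left(17 + 10\right) = 6300 - 2538 = 3762$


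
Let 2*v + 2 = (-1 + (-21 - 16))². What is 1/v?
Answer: 1/721 ≈ 0.0013870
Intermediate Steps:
v = 721 (v = -1 + (-1 + (-21 - 16))²/2 = -1 + (-1 - 37)²/2 = -1 + (½)*(-38)² = -1 + (½)*1444 = -1 + 722 = 721)
1/v = 1/721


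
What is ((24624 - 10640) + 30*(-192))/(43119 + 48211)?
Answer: 4112/45665 ≈ 0.090047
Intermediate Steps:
((24624 - 10640) + 30*(-192))/(43119 + 48211) = (13984 - 5760)/91330 = 8224*(1/91330) = 4112/45665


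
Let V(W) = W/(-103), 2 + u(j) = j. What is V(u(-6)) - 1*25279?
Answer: -2603729/103 ≈ -25279.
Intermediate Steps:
u(j) = -2 + j
V(W) = -W/103 (V(W) = W*(-1/103) = -W/103)
V(u(-6)) - 1*25279 = -(-2 - 6)/103 - 1*25279 = -1/103*(-8) - 25279 = 8/103 - 25279 = -2603729/103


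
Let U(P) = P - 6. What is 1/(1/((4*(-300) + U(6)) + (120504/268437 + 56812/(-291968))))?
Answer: -7835840329181/6531251168 ≈ -1199.7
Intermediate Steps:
U(P) = -6 + P
1/(1/((4*(-300) + U(6)) + (120504/268437 + 56812/(-291968)))) = 1/(1/((4*(-300) + (-6 + 6)) + (120504/268437 + 56812/(-291968)))) = 1/(1/((-1200 + 0) + (120504*(1/268437) + 56812*(-1/291968)))) = 1/(1/(-1200 + (40168/89479 - 14203/72992))) = 1/(1/(-1200 + 1661072419/6531251168)) = 1/(1/(-7835840329181/6531251168)) = 1/(-6531251168/7835840329181) = -7835840329181/6531251168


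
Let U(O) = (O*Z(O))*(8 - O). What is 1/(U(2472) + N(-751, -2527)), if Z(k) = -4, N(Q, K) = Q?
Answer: 1/24363281 ≈ 4.1045e-8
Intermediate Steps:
U(O) = -4*O*(8 - O) (U(O) = (O*(-4))*(8 - O) = (-4*O)*(8 - O) = -4*O*(8 - O))
1/(U(2472) + N(-751, -2527)) = 1/(4*2472*(-8 + 2472) - 751) = 1/(4*2472*2464 - 751) = 1/(24364032 - 751) = 1/24363281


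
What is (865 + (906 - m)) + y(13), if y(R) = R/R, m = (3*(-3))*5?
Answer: 1817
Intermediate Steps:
m = -45 (m = -9*5 = -45)
y(R) = 1
(865 + (906 - m)) + y(13) = (865 + (906 - 1*(-45))) + 1 = (865 + (906 + 45)) + 1 = (865 + 951) + 1 = 1816 + 1 = 1817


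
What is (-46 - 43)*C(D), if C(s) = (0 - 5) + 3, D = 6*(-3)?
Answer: 178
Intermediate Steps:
D = -18
C(s) = -2 (C(s) = -5 + 3 = -2)
(-46 - 43)*C(D) = (-46 - 43)*(-2) = -89*(-2) = 178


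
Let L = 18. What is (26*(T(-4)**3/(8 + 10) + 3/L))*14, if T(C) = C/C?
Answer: 728/9 ≈ 80.889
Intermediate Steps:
T(C) = 1
(26*(T(-4)**3/(8 + 10) + 3/L))*14 = (26*(1**3/(8 + 10) + 3/18))*14 = (26*(1/18 + 3*(1/18)))*14 = (26*(1*(1/18) + 1/6))*14 = (26*(1/18 + 1/6))*14 = (26*(2/9))*14 = (52/9)*14 = 728/9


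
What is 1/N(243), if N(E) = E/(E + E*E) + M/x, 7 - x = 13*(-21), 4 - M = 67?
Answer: -2440/539 ≈ -4.5269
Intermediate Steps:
M = -63 (M = 4 - 1*67 = 4 - 67 = -63)
x = 280 (x = 7 - 13*(-21) = 7 - 1*(-273) = 7 + 273 = 280)
N(E) = -9/40 + E/(E + E²) (N(E) = E/(E + E*E) - 63/280 = E/(E + E²) - 63*1/280 = E/(E + E²) - 9/40 = -9/40 + E/(E + E²))
1/N(243) = 1/((31 - 9*243)/(40*(1 + 243))) = 1/((1/40)*(31 - 2187)/244) = 1/((1/40)*(1/244)*(-2156)) = 1/(-539/2440) = -2440/539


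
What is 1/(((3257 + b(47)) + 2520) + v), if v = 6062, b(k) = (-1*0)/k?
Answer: 1/11839 ≈ 8.4467e-5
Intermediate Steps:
b(k) = 0 (b(k) = 0/k = 0)
1/(((3257 + b(47)) + 2520) + v) = 1/(((3257 + 0) + 2520) + 6062) = 1/((3257 + 2520) + 6062) = 1/(5777 + 6062) = 1/11839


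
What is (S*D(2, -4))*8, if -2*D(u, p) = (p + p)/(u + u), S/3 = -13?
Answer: -312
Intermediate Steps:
S = -39 (S = 3*(-13) = -39)
D(u, p) = -p/(2*u) (D(u, p) = -(p + p)/(2*(u + u)) = -2*p/(2*(2*u)) = -2*p*1/(2*u)/2 = -p/(2*u))
(S*D(2, -4))*8 = -(-39)*(-4)/(2*2)*8 = -39*1*8 = -39*8 = -312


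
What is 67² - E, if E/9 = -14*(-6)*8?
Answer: -1559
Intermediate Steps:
E = 6048 (E = 9*(-14*(-6)*8) = 9*(84*8) = 9*672 = 6048)
67² - E = 67² - 1*6048 = 4489 - 6048 = -1559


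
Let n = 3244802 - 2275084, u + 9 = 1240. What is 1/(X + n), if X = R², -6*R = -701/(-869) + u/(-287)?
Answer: 559816707681/542864526734648134 ≈ 1.0312e-6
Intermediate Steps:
u = 1231 (u = -9 + 1240 = 1231)
R = 434276/748209 (R = -(-701/(-869) + 1231/(-287))/6 = -(-701*(-1/869) + 1231*(-1/287))/6 = -(701/869 - 1231/287)/6 = -⅙*(-868552/249403) = 434276/748209 ≈ 0.58042)
n = 969718
X = 188595644176/559816707681 (X = (434276/748209)² = 188595644176/559816707681 ≈ 0.33689)
1/(X + n) = 1/(188595644176/559816707681 + 969718) = 1/(542864526734648134/559816707681) = 559816707681/542864526734648134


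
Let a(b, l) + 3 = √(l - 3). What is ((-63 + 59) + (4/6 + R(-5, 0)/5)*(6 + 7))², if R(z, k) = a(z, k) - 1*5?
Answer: 54001/225 - 6292*I*√3/75 ≈ 240.0 - 145.31*I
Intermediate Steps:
a(b, l) = -3 + √(-3 + l) (a(b, l) = -3 + √(l - 3) = -3 + √(-3 + l))
R(z, k) = -8 + √(-3 + k) (R(z, k) = (-3 + √(-3 + k)) - 1*5 = (-3 + √(-3 + k)) - 5 = -8 + √(-3 + k))
((-63 + 59) + (4/6 + R(-5, 0)/5)*(6 + 7))² = ((-63 + 59) + (4/6 + (-8 + √(-3 + 0))/5)*(6 + 7))² = (-4 + (4*(⅙) + (-8 + √(-3))*(⅕))*13)² = (-4 + (⅔ + (-8 + I*√3)*(⅕))*13)² = (-4 + (⅔ + (-8/5 + I*√3/5))*13)² = (-4 + (-14/15 + I*√3/5)*13)² = (-4 + (-182/15 + 13*I*√3/5))² = (-242/15 + 13*I*√3/5)²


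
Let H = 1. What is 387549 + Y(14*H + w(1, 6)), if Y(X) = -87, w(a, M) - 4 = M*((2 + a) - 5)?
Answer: 387462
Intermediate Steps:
w(a, M) = 4 + M*(-3 + a) (w(a, M) = 4 + M*((2 + a) - 5) = 4 + M*(-3 + a))
387549 + Y(14*H + w(1, 6)) = 387549 - 87 = 387462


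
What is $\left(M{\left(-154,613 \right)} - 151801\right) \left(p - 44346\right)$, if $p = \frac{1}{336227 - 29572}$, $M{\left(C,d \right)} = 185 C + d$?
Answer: $\frac{2443427220133462}{306655} \approx 7.968 \cdot 10^{9}$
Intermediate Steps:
$M{\left(C,d \right)} = d + 185 C$
$p = \frac{1}{306655} \approx 3.261 \cdot 10^{-6}$
$\left(M{\left(-154,613 \right)} - 151801\right) \left(p - 44346\right) = \left(\left(613 + 185 \left(-154\right)\right) - 151801\right) \left(\frac{1}{306655} - 44346\right) = \left(\left(613 - 28490\right) - 151801\right) \left(- \frac{13598922629}{306655}\right) = \left(-27877 - 151801\right) \left(- \frac{13598922629}{306655}\right) = \left(-179678\right) \left(- \frac{13598922629}{306655}\right) = \frac{2443427220133462}{306655}$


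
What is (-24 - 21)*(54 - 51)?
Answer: -135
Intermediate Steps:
(-24 - 21)*(54 - 51) = -45*3 = -135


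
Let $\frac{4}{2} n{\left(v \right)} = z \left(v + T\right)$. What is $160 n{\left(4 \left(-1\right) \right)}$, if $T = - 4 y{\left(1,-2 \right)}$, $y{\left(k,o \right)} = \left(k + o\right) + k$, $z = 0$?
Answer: $0$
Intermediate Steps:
$y{\left(k,o \right)} = o + 2 k$
$T = 0$ ($T = - 4 \left(-2 + 2 \cdot 1\right) = - 4 \left(-2 + 2\right) = \left(-4\right) 0 = 0$)
$n{\left(v \right)} = 0$ ($n{\left(v \right)} = \frac{0 \left(v + 0\right)}{2} = \frac{0 v}{2} = \frac{1}{2} \cdot 0 = 0$)
$160 n{\left(4 \left(-1\right) \right)} = 160 \cdot 0 = 0$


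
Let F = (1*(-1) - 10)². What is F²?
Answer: 14641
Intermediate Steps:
F = 121 (F = (-1 - 10)² = (-11)² = 121)
F² = 121² = 14641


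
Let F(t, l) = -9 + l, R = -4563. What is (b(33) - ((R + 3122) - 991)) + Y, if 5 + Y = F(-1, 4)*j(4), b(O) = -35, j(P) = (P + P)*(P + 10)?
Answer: 1832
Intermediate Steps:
j(P) = 2*P*(10 + P) (j(P) = (2*P)*(10 + P) = 2*P*(10 + P))
Y = -565 (Y = -5 + (-9 + 4)*(2*4*(10 + 4)) = -5 - 10*4*14 = -5 - 5*112 = -5 - 560 = -565)
(b(33) - ((R + 3122) - 991)) + Y = (-35 - ((-4563 + 3122) - 991)) - 565 = (-35 - (-1441 - 991)) - 565 = (-35 - 1*(-2432)) - 565 = (-35 + 2432) - 565 = 2397 - 565 = 1832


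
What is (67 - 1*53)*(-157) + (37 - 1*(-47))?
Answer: -2114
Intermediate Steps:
(67 - 1*53)*(-157) + (37 - 1*(-47)) = (67 - 53)*(-157) + (37 + 47) = 14*(-157) + 84 = -2198 + 84 = -2114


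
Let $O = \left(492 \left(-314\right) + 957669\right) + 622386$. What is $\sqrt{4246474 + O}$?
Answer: $\sqrt{5672041} \approx 2381.6$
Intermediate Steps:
$O = 1425567$ ($O = \left(-154488 + 957669\right) + 622386 = 803181 + 622386 = 1425567$)
$\sqrt{4246474 + O} = \sqrt{4246474 + 1425567} = \sqrt{5672041}$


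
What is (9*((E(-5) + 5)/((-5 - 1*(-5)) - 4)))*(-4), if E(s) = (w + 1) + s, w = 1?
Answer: 18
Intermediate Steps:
E(s) = 2 + s (E(s) = (1 + 1) + s = 2 + s)
(9*((E(-5) + 5)/((-5 - 1*(-5)) - 4)))*(-4) = (9*(((2 - 5) + 5)/((-5 - 1*(-5)) - 4)))*(-4) = (9*((-3 + 5)/((-5 + 5) - 4)))*(-4) = (9*(2/(0 - 4)))*(-4) = (9*(2/(-4)))*(-4) = (9*(2*(-¼)))*(-4) = (9*(-½))*(-4) = -9/2*(-4) = 18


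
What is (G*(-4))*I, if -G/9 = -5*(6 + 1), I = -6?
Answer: 7560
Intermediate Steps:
G = 315 (G = -(-45)*(6 + 1) = -(-45)*7 = -9*(-35) = 315)
(G*(-4))*I = (315*(-4))*(-6) = -1260*(-6) = 7560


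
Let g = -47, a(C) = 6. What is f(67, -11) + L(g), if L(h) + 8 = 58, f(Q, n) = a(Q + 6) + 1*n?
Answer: 45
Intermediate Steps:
f(Q, n) = 6 + n (f(Q, n) = 6 + 1*n = 6 + n)
L(h) = 50 (L(h) = -8 + 58 = 50)
f(67, -11) + L(g) = (6 - 11) + 50 = -5 + 50 = 45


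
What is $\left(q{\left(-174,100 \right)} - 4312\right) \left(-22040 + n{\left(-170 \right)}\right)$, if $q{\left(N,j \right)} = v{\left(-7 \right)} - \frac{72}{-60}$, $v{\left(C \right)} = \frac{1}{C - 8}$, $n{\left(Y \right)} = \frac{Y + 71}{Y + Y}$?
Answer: $\frac{484552255163}{5100} \approx 9.501 \cdot 10^{7}$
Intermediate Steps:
$n{\left(Y \right)} = \frac{71 + Y}{2 Y}$
$v{\left(C \right)} = \frac{1}{-8 + C}$
$q{\left(N,j \right)} = \frac{17}{15}$ ($q{\left(N,j \right)} = \frac{1}{-8 - 7} - \frac{72}{-60} = \frac{1}{-15} - 72 \left(- \frac{1}{60}\right) = - \frac{1}{15} - - \frac{6}{5} = - \frac{1}{15} + \frac{6}{5} = \frac{17}{15}$)
$\left(q{\left(-174,100 \right)} - 4312\right) \left(-22040 + n{\left(-170 \right)}\right) = \left(\frac{17}{15} - 4312\right) \left(-22040 + \frac{71 - 170}{2 \left(-170\right)}\right) = - \frac{64663 \left(-22040 + \frac{1}{2} \left(- \frac{1}{170}\right) \left(-99\right)\right)}{15} = - \frac{64663 \left(-22040 + \frac{99}{340}\right)}{15} = \left(- \frac{64663}{15}\right) \left(- \frac{7493501}{340}\right) = \frac{484552255163}{5100}$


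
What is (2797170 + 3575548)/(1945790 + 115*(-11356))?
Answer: 3186359/319925 ≈ 9.9597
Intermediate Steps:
(2797170 + 3575548)/(1945790 + 115*(-11356)) = 6372718/(1945790 - 1305940) = 6372718/639850 = 6372718*(1/639850) = 3186359/319925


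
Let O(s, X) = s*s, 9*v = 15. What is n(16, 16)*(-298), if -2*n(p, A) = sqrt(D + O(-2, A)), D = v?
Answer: 149*sqrt(51)/3 ≈ 354.69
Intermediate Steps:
v = 5/3 (v = (1/9)*15 = 5/3 ≈ 1.6667)
D = 5/3 ≈ 1.6667
O(s, X) = s**2
n(p, A) = -sqrt(51)/6 (n(p, A) = -sqrt(5/3 + (-2)**2)/2 = -sqrt(5/3 + 4)/2 = -sqrt(51)/6)
n(16, 16)*(-298) = -sqrt(51)/6*(-298) = 149*sqrt(51)/3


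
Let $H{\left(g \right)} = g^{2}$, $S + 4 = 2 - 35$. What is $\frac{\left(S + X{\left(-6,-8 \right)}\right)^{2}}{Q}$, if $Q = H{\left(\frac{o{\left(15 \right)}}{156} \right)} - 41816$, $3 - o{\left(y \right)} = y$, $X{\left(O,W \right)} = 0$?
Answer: $- \frac{231361}{7066903} \approx -0.032739$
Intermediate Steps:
$o{\left(y \right)} = 3 - y$
$S = -37$ ($S = -4 + \left(2 - 35\right) = -4 - 33 = -37$)
$Q = - \frac{7066903}{169}$ ($Q = \left(\frac{3 - 15}{156}\right)^{2} - 41816 = \left(\left(3 - 15\right) \frac{1}{156}\right)^{2} - 41816 = \left(\left(-12\right) \frac{1}{156}\right)^{2} - 41816 = \left(- \frac{1}{13}\right)^{2} - 41816 = \frac{1}{169} - 41816 = - \frac{7066903}{169} \approx -41816.0$)
$\frac{\left(S + X{\left(-6,-8 \right)}\right)^{2}}{Q} = \frac{\left(-37 + 0\right)^{2}}{- \frac{7066903}{169}} = \left(-37\right)^{2} \left(- \frac{169}{7066903}\right) = 1369 \left(- \frac{169}{7066903}\right) = - \frac{231361}{7066903}$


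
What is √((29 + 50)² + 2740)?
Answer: √8981 ≈ 94.768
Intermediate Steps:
√((29 + 50)² + 2740) = √(79² + 2740) = √(6241 + 2740) = √8981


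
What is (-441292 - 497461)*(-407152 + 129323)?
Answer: 260812807237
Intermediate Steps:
(-441292 - 497461)*(-407152 + 129323) = -938753*(-277829) = 260812807237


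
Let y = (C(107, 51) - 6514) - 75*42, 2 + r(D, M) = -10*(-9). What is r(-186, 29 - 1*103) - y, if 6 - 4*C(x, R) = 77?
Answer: 39079/4 ≈ 9769.8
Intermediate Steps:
C(x, R) = -71/4 (C(x, R) = 3/2 - 1/4*77 = 3/2 - 77/4 = -71/4)
r(D, M) = 88 (r(D, M) = -2 - 10*(-9) = -2 + 90 = 88)
y = -38727/4 (y = (-71/4 - 6514) - 75*42 = -26127/4 - 3150 = -38727/4 ≈ -9681.8)
r(-186, 29 - 1*103) - y = 88 - 1*(-38727/4) = 88 + 38727/4 = 39079/4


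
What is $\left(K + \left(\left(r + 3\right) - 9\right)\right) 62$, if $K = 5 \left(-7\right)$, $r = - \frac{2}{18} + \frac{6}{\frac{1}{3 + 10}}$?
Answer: $\frac{20584}{9} \approx 2287.1$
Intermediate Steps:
$r = \frac{701}{9}$ ($r = \left(-2\right) \frac{1}{18} + \frac{6}{\frac{1}{13}} = - \frac{1}{9} + 6 \frac{1}{\frac{1}{13}} = - \frac{1}{9} + 6 \cdot 13 = - \frac{1}{9} + 78 = \frac{701}{9} \approx 77.889$)
$K = -35$
$\left(K + \left(\left(r + 3\right) - 9\right)\right) 62 = \left(-35 + \left(\left(\frac{701}{9} + 3\right) - 9\right)\right) 62 = \left(-35 + \left(\frac{728}{9} - 9\right)\right) 62 = \left(-35 + \frac{647}{9}\right) 62 = \frac{332}{9} \cdot 62 = \frac{20584}{9}$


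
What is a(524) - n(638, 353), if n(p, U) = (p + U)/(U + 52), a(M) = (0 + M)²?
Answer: 111202289/405 ≈ 2.7457e+5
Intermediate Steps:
a(M) = M²
n(p, U) = (U + p)/(52 + U)
a(524) - n(638, 353) = 524² - (353 + 638)/(52 + 353) = 274576 - 991/405 = 111202289/405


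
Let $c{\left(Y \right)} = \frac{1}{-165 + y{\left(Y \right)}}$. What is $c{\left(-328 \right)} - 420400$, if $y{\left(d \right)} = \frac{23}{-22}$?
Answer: $- \frac{1535721222}{3653} \approx -4.204 \cdot 10^{5}$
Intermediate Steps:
$y{\left(d \right)} = - \frac{23}{22}$ ($y{\left(d \right)} = 23 \left(- \frac{1}{22}\right) = - \frac{23}{22}$)
$c{\left(Y \right)} = - \frac{22}{3653}$ ($c{\left(Y \right)} = \frac{1}{-165 - \frac{23}{22}} = \frac{1}{- \frac{3653}{22}} = - \frac{22}{3653}$)
$c{\left(-328 \right)} - 420400 = - \frac{22}{3653} - 420400 = - \frac{1535721222}{3653}$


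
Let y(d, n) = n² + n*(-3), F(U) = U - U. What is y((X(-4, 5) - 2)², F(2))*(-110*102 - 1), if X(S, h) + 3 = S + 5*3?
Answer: 0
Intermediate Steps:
F(U) = 0
X(S, h) = 12 + S (X(S, h) = -3 + (S + 5*3) = -3 + (S + 15) = -3 + (15 + S) = 12 + S)
y(d, n) = n² - 3*n
y((X(-4, 5) - 2)², F(2))*(-110*102 - 1) = (0*(-3 + 0))*(-110*102 - 1) = (0*(-3))*(-11220 - 1) = 0*(-11221) = 0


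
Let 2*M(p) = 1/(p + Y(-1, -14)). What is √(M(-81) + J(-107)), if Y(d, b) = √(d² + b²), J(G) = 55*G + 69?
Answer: √(-1884386 + 23264*√197)/(2*√(81 - √197)) ≈ 76.263*I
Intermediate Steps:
J(G) = 69 + 55*G
Y(d, b) = √(b² + d²)
M(p) = 1/(2*(p + √197)) (M(p) = 1/(2*(p + √((-14)² + (-1)²))) = 1/(2*(p + √(196 + 1))) = 1/(2*(p + √197)))
√(M(-81) + J(-107)) = √(1/(2*(-81 + √197)) + (69 + 55*(-107))) = √(1/(2*(-81 + √197)) + (69 - 5885)) = √(1/(2*(-81 + √197)) - 5816) = √(-5816 + 1/(2*(-81 + √197)))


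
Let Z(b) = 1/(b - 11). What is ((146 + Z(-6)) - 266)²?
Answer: 4165681/289 ≈ 14414.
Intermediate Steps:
Z(b) = 1/(-11 + b)
((146 + Z(-6)) - 266)² = ((146 + 1/(-11 - 6)) - 266)² = ((146 + 1/(-17)) - 266)² = ((146 - 1/17) - 266)² = (2481/17 - 266)² = (-2041/17)² = 4165681/289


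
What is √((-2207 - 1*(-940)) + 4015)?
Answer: 2*√687 ≈ 52.421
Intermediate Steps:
√((-2207 - 1*(-940)) + 4015) = √((-2207 + 940) + 4015) = √(-1267 + 4015) = √2748 = 2*√687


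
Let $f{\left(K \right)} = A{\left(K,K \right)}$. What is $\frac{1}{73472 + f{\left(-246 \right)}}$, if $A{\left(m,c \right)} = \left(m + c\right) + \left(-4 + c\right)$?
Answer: $\frac{1}{72730} \approx 1.3749 \cdot 10^{-5}$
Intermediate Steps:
$A{\left(m,c \right)} = -4 + m + 2 c$ ($A{\left(m,c \right)} = \left(c + m\right) + \left(-4 + c\right) = -4 + m + 2 c$)
$f{\left(K \right)} = -4 + 3 K$ ($f{\left(K \right)} = -4 + K + 2 K = -4 + 3 K$)
$\frac{1}{73472 + f{\left(-246 \right)}} = \frac{1}{73472 + \left(-4 + 3 \left(-246\right)\right)} = \frac{1}{73472 - 742} = \frac{1}{72730}$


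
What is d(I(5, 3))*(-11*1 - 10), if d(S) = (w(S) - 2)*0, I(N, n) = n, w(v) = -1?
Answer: 0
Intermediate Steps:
d(S) = 0 (d(S) = (-1 - 2)*0 = -3*0 = 0)
d(I(5, 3))*(-11*1 - 10) = 0*(-11*1 - 10) = 0*(-11 - 10) = 0*(-21) = 0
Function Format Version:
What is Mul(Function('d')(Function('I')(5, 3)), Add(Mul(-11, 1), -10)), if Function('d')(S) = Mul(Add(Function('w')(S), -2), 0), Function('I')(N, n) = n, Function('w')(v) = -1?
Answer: 0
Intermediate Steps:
Function('d')(S) = 0 (Function('d')(S) = Mul(Add(-1, -2), 0) = Mul(-3, 0) = 0)
Mul(Function('d')(Function('I')(5, 3)), Add(Mul(-11, 1), -10)) = Mul(0, Add(Mul(-11, 1), -10)) = Mul(0, Add(-11, -10)) = Mul(0, -21) = 0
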